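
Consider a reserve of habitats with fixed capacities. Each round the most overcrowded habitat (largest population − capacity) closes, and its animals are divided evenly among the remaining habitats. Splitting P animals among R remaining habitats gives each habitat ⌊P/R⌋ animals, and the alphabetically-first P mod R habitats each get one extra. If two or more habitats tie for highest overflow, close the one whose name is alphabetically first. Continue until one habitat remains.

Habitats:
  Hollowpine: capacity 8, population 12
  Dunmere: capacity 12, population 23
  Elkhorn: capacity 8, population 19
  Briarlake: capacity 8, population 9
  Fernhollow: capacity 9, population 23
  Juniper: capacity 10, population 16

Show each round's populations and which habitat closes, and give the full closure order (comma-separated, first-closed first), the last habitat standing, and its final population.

Closure order: Fernhollow, Dunmere, Elkhorn, Juniper, Briarlake
Last habitat: Hollowpine with 102 animals

Round 1: Briarlake=9 Dunmere=23 Elkhorn=19 Fernhollow=23 Hollowpine=12 Juniper=16 → close Fernhollow (overflow 14)
  23÷5 = 4 each, +1 to first 3
Round 2: Briarlake=14 Dunmere=28 Elkhorn=24 Hollowpine=16 Juniper=20 → close Dunmere (overflow 16)
  28÷4 = 7 each, +1 to first 0
Round 3: Briarlake=21 Elkhorn=31 Hollowpine=23 Juniper=27 → close Elkhorn (overflow 23)
  31÷3 = 10 each, +1 to first 1
Round 4: Briarlake=32 Hollowpine=33 Juniper=37 → close Juniper (overflow 27)
  37÷2 = 18 each, +1 to first 1
Round 5: Briarlake=51 Hollowpine=51 → close Briarlake (overflow 43)
  51÷1 = 51 each, +1 to first 0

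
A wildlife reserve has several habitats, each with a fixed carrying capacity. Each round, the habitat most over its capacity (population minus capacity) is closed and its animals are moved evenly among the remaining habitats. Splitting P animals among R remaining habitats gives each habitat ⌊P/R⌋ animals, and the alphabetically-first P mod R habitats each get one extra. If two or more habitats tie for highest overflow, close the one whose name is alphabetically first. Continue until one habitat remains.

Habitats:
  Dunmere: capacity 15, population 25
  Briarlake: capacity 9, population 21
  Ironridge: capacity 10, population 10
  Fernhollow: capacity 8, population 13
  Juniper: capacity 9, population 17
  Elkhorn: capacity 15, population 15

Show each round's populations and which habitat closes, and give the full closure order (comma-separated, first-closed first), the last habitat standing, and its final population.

Round 1: Briarlake=21 Dunmere=25 Elkhorn=15 Fernhollow=13 Ironridge=10 Juniper=17 → close Briarlake (overflow 12)
  21÷5 = 4 each, +1 to first 1
Round 2: Dunmere=30 Elkhorn=19 Fernhollow=17 Ironridge=14 Juniper=21 → close Dunmere (overflow 15)
  30÷4 = 7 each, +1 to first 2
Round 3: Elkhorn=27 Fernhollow=25 Ironridge=21 Juniper=28 → close Juniper (overflow 19)
  28÷3 = 9 each, +1 to first 1
Round 4: Elkhorn=37 Fernhollow=34 Ironridge=30 → close Fernhollow (overflow 26)
  34÷2 = 17 each, +1 to first 0
Round 5: Elkhorn=54 Ironridge=47 → close Elkhorn (overflow 39)
  54÷1 = 54 each, +1 to first 0

Closure order: Briarlake, Dunmere, Juniper, Fernhollow, Elkhorn
Last habitat: Ironridge with 101 animals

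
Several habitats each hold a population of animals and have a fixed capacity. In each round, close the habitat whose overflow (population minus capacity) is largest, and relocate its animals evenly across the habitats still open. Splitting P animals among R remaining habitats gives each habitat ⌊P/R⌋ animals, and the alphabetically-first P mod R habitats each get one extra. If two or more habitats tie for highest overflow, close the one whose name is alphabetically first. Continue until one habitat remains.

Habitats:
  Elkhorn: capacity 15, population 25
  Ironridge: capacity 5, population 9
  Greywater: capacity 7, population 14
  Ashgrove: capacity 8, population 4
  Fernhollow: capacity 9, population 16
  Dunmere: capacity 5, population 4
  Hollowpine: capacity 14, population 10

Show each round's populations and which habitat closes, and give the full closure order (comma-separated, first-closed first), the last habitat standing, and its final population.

Closure order: Elkhorn, Fernhollow, Greywater, Ironridge, Dunmere, Ashgrove
Last habitat: Hollowpine with 82 animals

Round 1: Ashgrove=4 Dunmere=4 Elkhorn=25 Fernhollow=16 Greywater=14 Hollowpine=10 Ironridge=9 → close Elkhorn (overflow 10)
  25÷6 = 4 each, +1 to first 1
Round 2: Ashgrove=9 Dunmere=8 Fernhollow=20 Greywater=18 Hollowpine=14 Ironridge=13 → close Fernhollow (overflow 11)
  20÷5 = 4 each, +1 to first 0
Round 3: Ashgrove=13 Dunmere=12 Greywater=22 Hollowpine=18 Ironridge=17 → close Greywater (overflow 15)
  22÷4 = 5 each, +1 to first 2
Round 4: Ashgrove=19 Dunmere=18 Hollowpine=23 Ironridge=22 → close Ironridge (overflow 17)
  22÷3 = 7 each, +1 to first 1
Round 5: Ashgrove=27 Dunmere=25 Hollowpine=30 → close Dunmere (overflow 20)
  25÷2 = 12 each, +1 to first 1
Round 6: Ashgrove=40 Hollowpine=42 → close Ashgrove (overflow 32)
  40÷1 = 40 each, +1 to first 0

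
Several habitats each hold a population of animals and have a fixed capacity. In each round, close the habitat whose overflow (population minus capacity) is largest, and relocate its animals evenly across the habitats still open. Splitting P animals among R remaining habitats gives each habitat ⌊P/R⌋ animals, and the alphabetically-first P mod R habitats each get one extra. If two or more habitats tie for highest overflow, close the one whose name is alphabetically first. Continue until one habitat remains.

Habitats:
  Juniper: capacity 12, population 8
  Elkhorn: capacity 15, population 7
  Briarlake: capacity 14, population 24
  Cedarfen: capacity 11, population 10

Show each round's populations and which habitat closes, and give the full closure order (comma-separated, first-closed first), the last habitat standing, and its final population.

Round 1: Briarlake=24 Cedarfen=10 Elkhorn=7 Juniper=8 → close Briarlake (overflow 10)
  24÷3 = 8 each, +1 to first 0
Round 2: Cedarfen=18 Elkhorn=15 Juniper=16 → close Cedarfen (overflow 7)
  18÷2 = 9 each, +1 to first 0
Round 3: Elkhorn=24 Juniper=25 → close Juniper (overflow 13)
  25÷1 = 25 each, +1 to first 0

Closure order: Briarlake, Cedarfen, Juniper
Last habitat: Elkhorn with 49 animals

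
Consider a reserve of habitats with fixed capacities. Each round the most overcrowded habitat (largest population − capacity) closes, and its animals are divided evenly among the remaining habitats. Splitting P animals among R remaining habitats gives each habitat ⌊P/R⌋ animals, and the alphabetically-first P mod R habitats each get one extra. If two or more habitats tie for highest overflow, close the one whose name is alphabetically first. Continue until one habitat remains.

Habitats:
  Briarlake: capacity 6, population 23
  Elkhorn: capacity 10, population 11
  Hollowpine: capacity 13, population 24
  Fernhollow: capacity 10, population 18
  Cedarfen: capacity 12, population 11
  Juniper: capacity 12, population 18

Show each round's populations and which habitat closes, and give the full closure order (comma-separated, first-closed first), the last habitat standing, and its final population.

Round 1: Briarlake=23 Cedarfen=11 Elkhorn=11 Fernhollow=18 Hollowpine=24 Juniper=18 → close Briarlake (overflow 17)
  23÷5 = 4 each, +1 to first 3
Round 2: Cedarfen=16 Elkhorn=16 Fernhollow=23 Hollowpine=28 Juniper=22 → close Hollowpine (overflow 15)
  28÷4 = 7 each, +1 to first 0
Round 3: Cedarfen=23 Elkhorn=23 Fernhollow=30 Juniper=29 → close Fernhollow (overflow 20)
  30÷3 = 10 each, +1 to first 0
Round 4: Cedarfen=33 Elkhorn=33 Juniper=39 → close Juniper (overflow 27)
  39÷2 = 19 each, +1 to first 1
Round 5: Cedarfen=53 Elkhorn=52 → close Elkhorn (overflow 42)
  52÷1 = 52 each, +1 to first 0

Closure order: Briarlake, Hollowpine, Fernhollow, Juniper, Elkhorn
Last habitat: Cedarfen with 105 animals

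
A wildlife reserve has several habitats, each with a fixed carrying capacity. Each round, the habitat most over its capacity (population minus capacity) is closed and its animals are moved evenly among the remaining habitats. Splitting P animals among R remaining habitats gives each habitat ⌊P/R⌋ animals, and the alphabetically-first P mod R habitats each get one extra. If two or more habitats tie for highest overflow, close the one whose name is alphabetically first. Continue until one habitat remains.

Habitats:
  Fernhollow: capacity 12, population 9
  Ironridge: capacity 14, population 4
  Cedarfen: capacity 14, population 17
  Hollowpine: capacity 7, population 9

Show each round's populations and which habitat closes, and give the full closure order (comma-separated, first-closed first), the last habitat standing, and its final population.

Closure order: Cedarfen, Hollowpine, Fernhollow
Last habitat: Ironridge with 39 animals

Round 1: Cedarfen=17 Fernhollow=9 Hollowpine=9 Ironridge=4 → close Cedarfen (overflow 3)
  17÷3 = 5 each, +1 to first 2
Round 2: Fernhollow=15 Hollowpine=15 Ironridge=9 → close Hollowpine (overflow 8)
  15÷2 = 7 each, +1 to first 1
Round 3: Fernhollow=23 Ironridge=16 → close Fernhollow (overflow 11)
  23÷1 = 23 each, +1 to first 0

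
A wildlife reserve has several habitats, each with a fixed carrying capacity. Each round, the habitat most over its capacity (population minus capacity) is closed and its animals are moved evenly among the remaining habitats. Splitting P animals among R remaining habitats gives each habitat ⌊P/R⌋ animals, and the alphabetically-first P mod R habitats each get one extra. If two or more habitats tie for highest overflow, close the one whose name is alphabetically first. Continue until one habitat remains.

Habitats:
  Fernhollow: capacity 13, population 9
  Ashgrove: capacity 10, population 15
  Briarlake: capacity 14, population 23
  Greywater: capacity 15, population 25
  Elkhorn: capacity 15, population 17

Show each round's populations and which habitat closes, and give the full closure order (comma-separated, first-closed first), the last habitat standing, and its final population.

Closure order: Greywater, Briarlake, Ashgrove, Elkhorn
Last habitat: Fernhollow with 89 animals

Round 1: Ashgrove=15 Briarlake=23 Elkhorn=17 Fernhollow=9 Greywater=25 → close Greywater (overflow 10)
  25÷4 = 6 each, +1 to first 1
Round 2: Ashgrove=22 Briarlake=29 Elkhorn=23 Fernhollow=15 → close Briarlake (overflow 15)
  29÷3 = 9 each, +1 to first 2
Round 3: Ashgrove=32 Elkhorn=33 Fernhollow=24 → close Ashgrove (overflow 22)
  32÷2 = 16 each, +1 to first 0
Round 4: Elkhorn=49 Fernhollow=40 → close Elkhorn (overflow 34)
  49÷1 = 49 each, +1 to first 0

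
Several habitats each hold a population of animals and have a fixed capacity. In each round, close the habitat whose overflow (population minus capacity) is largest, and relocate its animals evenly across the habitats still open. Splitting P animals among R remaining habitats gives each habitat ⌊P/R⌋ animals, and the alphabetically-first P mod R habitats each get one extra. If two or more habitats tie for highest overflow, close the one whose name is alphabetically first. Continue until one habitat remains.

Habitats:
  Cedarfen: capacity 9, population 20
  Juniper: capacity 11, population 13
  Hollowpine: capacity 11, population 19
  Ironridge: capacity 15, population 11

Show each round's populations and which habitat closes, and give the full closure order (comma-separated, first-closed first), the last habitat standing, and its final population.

Round 1: Cedarfen=20 Hollowpine=19 Ironridge=11 Juniper=13 → close Cedarfen (overflow 11)
  20÷3 = 6 each, +1 to first 2
Round 2: Hollowpine=26 Ironridge=18 Juniper=19 → close Hollowpine (overflow 15)
  26÷2 = 13 each, +1 to first 0
Round 3: Ironridge=31 Juniper=32 → close Juniper (overflow 21)
  32÷1 = 32 each, +1 to first 0

Closure order: Cedarfen, Hollowpine, Juniper
Last habitat: Ironridge with 63 animals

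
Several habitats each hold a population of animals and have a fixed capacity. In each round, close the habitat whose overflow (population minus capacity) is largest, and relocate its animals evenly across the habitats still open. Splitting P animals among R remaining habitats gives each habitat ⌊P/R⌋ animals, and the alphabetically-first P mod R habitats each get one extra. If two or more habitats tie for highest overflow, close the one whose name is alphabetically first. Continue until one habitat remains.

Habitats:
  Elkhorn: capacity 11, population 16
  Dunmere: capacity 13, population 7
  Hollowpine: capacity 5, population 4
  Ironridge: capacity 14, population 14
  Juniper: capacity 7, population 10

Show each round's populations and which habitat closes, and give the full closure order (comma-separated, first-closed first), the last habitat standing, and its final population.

Closure order: Elkhorn, Juniper, Hollowpine, Ironridge
Last habitat: Dunmere with 51 animals

Round 1: Dunmere=7 Elkhorn=16 Hollowpine=4 Ironridge=14 Juniper=10 → close Elkhorn (overflow 5)
  16÷4 = 4 each, +1 to first 0
Round 2: Dunmere=11 Hollowpine=8 Ironridge=18 Juniper=14 → close Juniper (overflow 7)
  14÷3 = 4 each, +1 to first 2
Round 3: Dunmere=16 Hollowpine=13 Ironridge=22 → close Hollowpine (overflow 8)
  13÷2 = 6 each, +1 to first 1
Round 4: Dunmere=23 Ironridge=28 → close Ironridge (overflow 14)
  28÷1 = 28 each, +1 to first 0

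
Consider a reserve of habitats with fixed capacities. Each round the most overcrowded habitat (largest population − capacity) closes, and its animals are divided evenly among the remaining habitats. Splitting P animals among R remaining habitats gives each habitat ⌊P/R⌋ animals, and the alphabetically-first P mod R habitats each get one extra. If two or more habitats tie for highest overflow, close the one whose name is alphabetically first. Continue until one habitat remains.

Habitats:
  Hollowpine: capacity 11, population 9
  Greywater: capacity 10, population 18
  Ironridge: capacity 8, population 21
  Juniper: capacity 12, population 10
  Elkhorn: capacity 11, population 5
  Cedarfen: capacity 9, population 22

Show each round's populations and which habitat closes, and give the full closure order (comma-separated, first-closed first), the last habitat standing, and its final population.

Closure order: Cedarfen, Ironridge, Greywater, Hollowpine, Elkhorn
Last habitat: Juniper with 85 animals

Round 1: Cedarfen=22 Elkhorn=5 Greywater=18 Hollowpine=9 Ironridge=21 Juniper=10 → close Cedarfen (overflow 13)
  22÷5 = 4 each, +1 to first 2
Round 2: Elkhorn=10 Greywater=23 Hollowpine=13 Ironridge=25 Juniper=14 → close Ironridge (overflow 17)
  25÷4 = 6 each, +1 to first 1
Round 3: Elkhorn=17 Greywater=29 Hollowpine=19 Juniper=20 → close Greywater (overflow 19)
  29÷3 = 9 each, +1 to first 2
Round 4: Elkhorn=27 Hollowpine=29 Juniper=29 → close Hollowpine (overflow 18)
  29÷2 = 14 each, +1 to first 1
Round 5: Elkhorn=42 Juniper=43 → close Elkhorn (overflow 31)
  42÷1 = 42 each, +1 to first 0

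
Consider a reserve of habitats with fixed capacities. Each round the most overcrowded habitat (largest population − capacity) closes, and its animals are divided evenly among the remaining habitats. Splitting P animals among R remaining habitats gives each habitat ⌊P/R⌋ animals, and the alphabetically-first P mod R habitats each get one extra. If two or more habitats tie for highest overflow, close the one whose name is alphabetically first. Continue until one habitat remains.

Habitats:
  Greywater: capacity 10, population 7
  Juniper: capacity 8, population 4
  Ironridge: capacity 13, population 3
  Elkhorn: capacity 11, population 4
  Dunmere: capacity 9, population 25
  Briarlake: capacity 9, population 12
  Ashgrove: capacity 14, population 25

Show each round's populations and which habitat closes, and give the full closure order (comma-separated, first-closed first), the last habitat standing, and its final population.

Closure order: Dunmere, Ashgrove, Briarlake, Greywater, Juniper, Elkhorn
Last habitat: Ironridge with 80 animals

Round 1: Ashgrove=25 Briarlake=12 Dunmere=25 Elkhorn=4 Greywater=7 Ironridge=3 Juniper=4 → close Dunmere (overflow 16)
  25÷6 = 4 each, +1 to first 1
Round 2: Ashgrove=30 Briarlake=16 Elkhorn=8 Greywater=11 Ironridge=7 Juniper=8 → close Ashgrove (overflow 16)
  30÷5 = 6 each, +1 to first 0
Round 3: Briarlake=22 Elkhorn=14 Greywater=17 Ironridge=13 Juniper=14 → close Briarlake (overflow 13)
  22÷4 = 5 each, +1 to first 2
Round 4: Elkhorn=20 Greywater=23 Ironridge=18 Juniper=19 → close Greywater (overflow 13)
  23÷3 = 7 each, +1 to first 2
Round 5: Elkhorn=28 Ironridge=26 Juniper=26 → close Juniper (overflow 18)
  26÷2 = 13 each, +1 to first 0
Round 6: Elkhorn=41 Ironridge=39 → close Elkhorn (overflow 30)
  41÷1 = 41 each, +1 to first 0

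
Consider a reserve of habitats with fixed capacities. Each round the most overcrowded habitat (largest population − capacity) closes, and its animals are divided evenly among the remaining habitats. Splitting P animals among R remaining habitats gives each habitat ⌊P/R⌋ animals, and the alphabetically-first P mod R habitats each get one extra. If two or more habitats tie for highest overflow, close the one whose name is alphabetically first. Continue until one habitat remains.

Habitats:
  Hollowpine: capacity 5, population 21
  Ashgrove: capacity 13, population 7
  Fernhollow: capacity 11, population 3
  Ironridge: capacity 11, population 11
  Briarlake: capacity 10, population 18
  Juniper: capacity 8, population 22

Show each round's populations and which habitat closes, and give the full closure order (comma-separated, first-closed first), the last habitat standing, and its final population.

Round 1: Ashgrove=7 Briarlake=18 Fernhollow=3 Hollowpine=21 Ironridge=11 Juniper=22 → close Hollowpine (overflow 16)
  21÷5 = 4 each, +1 to first 1
Round 2: Ashgrove=12 Briarlake=22 Fernhollow=7 Ironridge=15 Juniper=26 → close Juniper (overflow 18)
  26÷4 = 6 each, +1 to first 2
Round 3: Ashgrove=19 Briarlake=29 Fernhollow=13 Ironridge=21 → close Briarlake (overflow 19)
  29÷3 = 9 each, +1 to first 2
Round 4: Ashgrove=29 Fernhollow=23 Ironridge=30 → close Ironridge (overflow 19)
  30÷2 = 15 each, +1 to first 0
Round 5: Ashgrove=44 Fernhollow=38 → close Ashgrove (overflow 31)
  44÷1 = 44 each, +1 to first 0

Closure order: Hollowpine, Juniper, Briarlake, Ironridge, Ashgrove
Last habitat: Fernhollow with 82 animals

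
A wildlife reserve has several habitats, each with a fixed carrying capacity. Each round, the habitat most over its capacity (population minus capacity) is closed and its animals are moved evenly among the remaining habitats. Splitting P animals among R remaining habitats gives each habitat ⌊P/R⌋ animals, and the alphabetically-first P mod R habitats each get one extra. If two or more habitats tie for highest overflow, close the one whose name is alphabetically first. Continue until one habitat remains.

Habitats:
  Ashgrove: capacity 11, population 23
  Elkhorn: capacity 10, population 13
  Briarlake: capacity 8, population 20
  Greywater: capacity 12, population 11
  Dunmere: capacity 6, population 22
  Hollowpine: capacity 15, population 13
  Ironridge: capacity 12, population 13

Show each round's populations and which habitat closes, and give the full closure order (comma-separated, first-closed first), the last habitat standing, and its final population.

Closure order: Dunmere, Ashgrove, Briarlake, Elkhorn, Greywater, Ironridge
Last habitat: Hollowpine with 115 animals

Round 1: Ashgrove=23 Briarlake=20 Dunmere=22 Elkhorn=13 Greywater=11 Hollowpine=13 Ironridge=13 → close Dunmere (overflow 16)
  22÷6 = 3 each, +1 to first 4
Round 2: Ashgrove=27 Briarlake=24 Elkhorn=17 Greywater=15 Hollowpine=16 Ironridge=16 → close Ashgrove (overflow 16)
  27÷5 = 5 each, +1 to first 2
Round 3: Briarlake=30 Elkhorn=23 Greywater=20 Hollowpine=21 Ironridge=21 → close Briarlake (overflow 22)
  30÷4 = 7 each, +1 to first 2
Round 4: Elkhorn=31 Greywater=28 Hollowpine=28 Ironridge=28 → close Elkhorn (overflow 21)
  31÷3 = 10 each, +1 to first 1
Round 5: Greywater=39 Hollowpine=38 Ironridge=38 → close Greywater (overflow 27)
  39÷2 = 19 each, +1 to first 1
Round 6: Hollowpine=58 Ironridge=57 → close Ironridge (overflow 45)
  57÷1 = 57 each, +1 to first 0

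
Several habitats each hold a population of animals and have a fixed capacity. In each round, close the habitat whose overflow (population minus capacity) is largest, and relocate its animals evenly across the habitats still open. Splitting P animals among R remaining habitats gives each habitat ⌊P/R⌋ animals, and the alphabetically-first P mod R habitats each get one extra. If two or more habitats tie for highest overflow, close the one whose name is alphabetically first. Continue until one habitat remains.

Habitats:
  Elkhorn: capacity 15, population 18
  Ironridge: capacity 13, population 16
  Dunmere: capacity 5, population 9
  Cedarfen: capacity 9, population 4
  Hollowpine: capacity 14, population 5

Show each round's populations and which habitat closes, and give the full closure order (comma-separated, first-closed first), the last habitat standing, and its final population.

Round 1: Cedarfen=4 Dunmere=9 Elkhorn=18 Hollowpine=5 Ironridge=16 → close Dunmere (overflow 4)
  9÷4 = 2 each, +1 to first 1
Round 2: Cedarfen=7 Elkhorn=20 Hollowpine=7 Ironridge=18 → close Elkhorn (overflow 5)
  20÷3 = 6 each, +1 to first 2
Round 3: Cedarfen=14 Hollowpine=14 Ironridge=24 → close Ironridge (overflow 11)
  24÷2 = 12 each, +1 to first 0
Round 4: Cedarfen=26 Hollowpine=26 → close Cedarfen (overflow 17)
  26÷1 = 26 each, +1 to first 0

Closure order: Dunmere, Elkhorn, Ironridge, Cedarfen
Last habitat: Hollowpine with 52 animals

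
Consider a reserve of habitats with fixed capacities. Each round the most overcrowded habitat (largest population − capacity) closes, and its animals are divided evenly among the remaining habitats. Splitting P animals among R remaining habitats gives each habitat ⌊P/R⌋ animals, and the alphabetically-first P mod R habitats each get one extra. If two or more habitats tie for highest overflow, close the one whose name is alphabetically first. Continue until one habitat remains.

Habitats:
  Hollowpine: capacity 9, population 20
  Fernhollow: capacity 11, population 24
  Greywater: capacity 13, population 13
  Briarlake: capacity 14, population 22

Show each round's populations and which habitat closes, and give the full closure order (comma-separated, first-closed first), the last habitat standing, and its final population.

Round 1: Briarlake=22 Fernhollow=24 Greywater=13 Hollowpine=20 → close Fernhollow (overflow 13)
  24÷3 = 8 each, +1 to first 0
Round 2: Briarlake=30 Greywater=21 Hollowpine=28 → close Hollowpine (overflow 19)
  28÷2 = 14 each, +1 to first 0
Round 3: Briarlake=44 Greywater=35 → close Briarlake (overflow 30)
  44÷1 = 44 each, +1 to first 0

Closure order: Fernhollow, Hollowpine, Briarlake
Last habitat: Greywater with 79 animals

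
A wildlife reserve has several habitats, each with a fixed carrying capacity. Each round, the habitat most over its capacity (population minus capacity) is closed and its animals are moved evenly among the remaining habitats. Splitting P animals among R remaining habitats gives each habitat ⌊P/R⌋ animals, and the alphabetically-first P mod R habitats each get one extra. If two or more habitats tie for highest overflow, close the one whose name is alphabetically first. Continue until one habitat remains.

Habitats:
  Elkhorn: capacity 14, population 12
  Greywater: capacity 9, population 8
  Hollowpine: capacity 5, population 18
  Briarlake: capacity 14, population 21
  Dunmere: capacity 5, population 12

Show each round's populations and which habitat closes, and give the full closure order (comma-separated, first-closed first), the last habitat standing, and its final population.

Closure order: Hollowpine, Briarlake, Dunmere, Elkhorn
Last habitat: Greywater with 71 animals

Round 1: Briarlake=21 Dunmere=12 Elkhorn=12 Greywater=8 Hollowpine=18 → close Hollowpine (overflow 13)
  18÷4 = 4 each, +1 to first 2
Round 2: Briarlake=26 Dunmere=17 Elkhorn=16 Greywater=12 → close Briarlake (overflow 12)
  26÷3 = 8 each, +1 to first 2
Round 3: Dunmere=26 Elkhorn=25 Greywater=20 → close Dunmere (overflow 21)
  26÷2 = 13 each, +1 to first 0
Round 4: Elkhorn=38 Greywater=33 → close Elkhorn (overflow 24)
  38÷1 = 38 each, +1 to first 0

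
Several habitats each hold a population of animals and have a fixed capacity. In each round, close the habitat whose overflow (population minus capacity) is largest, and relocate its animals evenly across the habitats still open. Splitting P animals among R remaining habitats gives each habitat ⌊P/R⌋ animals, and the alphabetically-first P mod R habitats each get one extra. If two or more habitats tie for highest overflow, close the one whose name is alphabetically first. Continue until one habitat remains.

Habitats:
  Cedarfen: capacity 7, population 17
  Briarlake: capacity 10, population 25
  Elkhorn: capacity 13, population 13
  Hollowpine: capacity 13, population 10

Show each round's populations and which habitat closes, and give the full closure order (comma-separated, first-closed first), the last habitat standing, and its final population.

Closure order: Briarlake, Cedarfen, Elkhorn
Last habitat: Hollowpine with 65 animals

Round 1: Briarlake=25 Cedarfen=17 Elkhorn=13 Hollowpine=10 → close Briarlake (overflow 15)
  25÷3 = 8 each, +1 to first 1
Round 2: Cedarfen=26 Elkhorn=21 Hollowpine=18 → close Cedarfen (overflow 19)
  26÷2 = 13 each, +1 to first 0
Round 3: Elkhorn=34 Hollowpine=31 → close Elkhorn (overflow 21)
  34÷1 = 34 each, +1 to first 0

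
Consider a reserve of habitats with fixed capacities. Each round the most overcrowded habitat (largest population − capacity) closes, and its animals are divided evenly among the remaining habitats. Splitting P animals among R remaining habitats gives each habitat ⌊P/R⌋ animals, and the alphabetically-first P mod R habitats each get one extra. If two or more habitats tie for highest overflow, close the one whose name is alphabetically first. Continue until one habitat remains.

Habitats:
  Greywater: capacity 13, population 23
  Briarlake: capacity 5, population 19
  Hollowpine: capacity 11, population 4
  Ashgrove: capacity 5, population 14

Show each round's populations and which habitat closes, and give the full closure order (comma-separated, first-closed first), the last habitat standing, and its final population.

Closure order: Briarlake, Ashgrove, Greywater
Last habitat: Hollowpine with 60 animals

Round 1: Ashgrove=14 Briarlake=19 Greywater=23 Hollowpine=4 → close Briarlake (overflow 14)
  19÷3 = 6 each, +1 to first 1
Round 2: Ashgrove=21 Greywater=29 Hollowpine=10 → close Ashgrove (overflow 16)
  21÷2 = 10 each, +1 to first 1
Round 3: Greywater=40 Hollowpine=20 → close Greywater (overflow 27)
  40÷1 = 40 each, +1 to first 0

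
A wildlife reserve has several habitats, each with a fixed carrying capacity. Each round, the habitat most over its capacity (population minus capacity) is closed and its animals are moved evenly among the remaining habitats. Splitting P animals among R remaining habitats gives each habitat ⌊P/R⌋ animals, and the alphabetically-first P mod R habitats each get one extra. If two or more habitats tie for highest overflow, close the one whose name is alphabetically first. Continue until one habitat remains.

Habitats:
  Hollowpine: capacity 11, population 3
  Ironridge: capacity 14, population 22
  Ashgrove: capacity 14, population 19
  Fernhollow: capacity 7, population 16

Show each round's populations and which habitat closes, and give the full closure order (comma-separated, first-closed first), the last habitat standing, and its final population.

Closure order: Fernhollow, Ironridge, Ashgrove
Last habitat: Hollowpine with 60 animals

Round 1: Ashgrove=19 Fernhollow=16 Hollowpine=3 Ironridge=22 → close Fernhollow (overflow 9)
  16÷3 = 5 each, +1 to first 1
Round 2: Ashgrove=25 Hollowpine=8 Ironridge=27 → close Ironridge (overflow 13)
  27÷2 = 13 each, +1 to first 1
Round 3: Ashgrove=39 Hollowpine=21 → close Ashgrove (overflow 25)
  39÷1 = 39 each, +1 to first 0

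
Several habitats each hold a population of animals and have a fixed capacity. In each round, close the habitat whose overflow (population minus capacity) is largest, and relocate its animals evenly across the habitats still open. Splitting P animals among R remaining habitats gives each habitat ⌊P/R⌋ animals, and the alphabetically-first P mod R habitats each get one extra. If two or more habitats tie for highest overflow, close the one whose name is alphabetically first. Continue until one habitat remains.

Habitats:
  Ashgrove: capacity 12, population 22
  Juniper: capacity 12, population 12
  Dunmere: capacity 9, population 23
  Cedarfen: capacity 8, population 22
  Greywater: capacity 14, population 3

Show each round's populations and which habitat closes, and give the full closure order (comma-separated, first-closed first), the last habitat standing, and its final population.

Round 1: Ashgrove=22 Cedarfen=22 Dunmere=23 Greywater=3 Juniper=12 → close Cedarfen (overflow 14)
  22÷4 = 5 each, +1 to first 2
Round 2: Ashgrove=28 Dunmere=29 Greywater=8 Juniper=17 → close Dunmere (overflow 20)
  29÷3 = 9 each, +1 to first 2
Round 3: Ashgrove=38 Greywater=18 Juniper=26 → close Ashgrove (overflow 26)
  38÷2 = 19 each, +1 to first 0
Round 4: Greywater=37 Juniper=45 → close Juniper (overflow 33)
  45÷1 = 45 each, +1 to first 0

Closure order: Cedarfen, Dunmere, Ashgrove, Juniper
Last habitat: Greywater with 82 animals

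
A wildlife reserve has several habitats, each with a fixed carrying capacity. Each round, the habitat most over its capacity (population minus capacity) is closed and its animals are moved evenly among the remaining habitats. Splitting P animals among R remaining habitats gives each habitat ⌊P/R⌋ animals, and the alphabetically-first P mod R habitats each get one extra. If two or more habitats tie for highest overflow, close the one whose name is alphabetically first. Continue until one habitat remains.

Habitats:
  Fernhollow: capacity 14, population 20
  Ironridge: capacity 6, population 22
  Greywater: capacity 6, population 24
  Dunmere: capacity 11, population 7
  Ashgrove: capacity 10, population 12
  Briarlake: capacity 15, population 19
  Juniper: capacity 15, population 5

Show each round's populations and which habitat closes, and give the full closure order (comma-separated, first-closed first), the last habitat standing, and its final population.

Round 1: Ashgrove=12 Briarlake=19 Dunmere=7 Fernhollow=20 Greywater=24 Ironridge=22 Juniper=5 → close Greywater (overflow 18)
  24÷6 = 4 each, +1 to first 0
Round 2: Ashgrove=16 Briarlake=23 Dunmere=11 Fernhollow=24 Ironridge=26 Juniper=9 → close Ironridge (overflow 20)
  26÷5 = 5 each, +1 to first 1
Round 3: Ashgrove=22 Briarlake=28 Dunmere=16 Fernhollow=29 Juniper=14 → close Fernhollow (overflow 15)
  29÷4 = 7 each, +1 to first 1
Round 4: Ashgrove=30 Briarlake=35 Dunmere=23 Juniper=21 → close Ashgrove (overflow 20)
  30÷3 = 10 each, +1 to first 0
Round 5: Briarlake=45 Dunmere=33 Juniper=31 → close Briarlake (overflow 30)
  45÷2 = 22 each, +1 to first 1
Round 6: Dunmere=56 Juniper=53 → close Dunmere (overflow 45)
  56÷1 = 56 each, +1 to first 0

Closure order: Greywater, Ironridge, Fernhollow, Ashgrove, Briarlake, Dunmere
Last habitat: Juniper with 109 animals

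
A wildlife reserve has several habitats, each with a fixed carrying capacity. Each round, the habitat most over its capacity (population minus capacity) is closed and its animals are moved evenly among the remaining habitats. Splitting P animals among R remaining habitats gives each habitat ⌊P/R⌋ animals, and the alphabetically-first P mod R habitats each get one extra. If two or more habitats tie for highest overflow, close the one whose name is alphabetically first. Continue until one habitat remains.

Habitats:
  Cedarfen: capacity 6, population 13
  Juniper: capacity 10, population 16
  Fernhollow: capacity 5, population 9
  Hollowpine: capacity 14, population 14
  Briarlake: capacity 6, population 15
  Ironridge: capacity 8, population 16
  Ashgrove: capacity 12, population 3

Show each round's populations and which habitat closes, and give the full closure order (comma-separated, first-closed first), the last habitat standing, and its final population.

Closure order: Briarlake, Cedarfen, Ironridge, Juniper, Fernhollow, Hollowpine
Last habitat: Ashgrove with 86 animals

Round 1: Ashgrove=3 Briarlake=15 Cedarfen=13 Fernhollow=9 Hollowpine=14 Ironridge=16 Juniper=16 → close Briarlake (overflow 9)
  15÷6 = 2 each, +1 to first 3
Round 2: Ashgrove=6 Cedarfen=16 Fernhollow=12 Hollowpine=16 Ironridge=18 Juniper=18 → close Cedarfen (overflow 10)
  16÷5 = 3 each, +1 to first 1
Round 3: Ashgrove=10 Fernhollow=15 Hollowpine=19 Ironridge=21 Juniper=21 → close Ironridge (overflow 13)
  21÷4 = 5 each, +1 to first 1
Round 4: Ashgrove=16 Fernhollow=20 Hollowpine=24 Juniper=26 → close Juniper (overflow 16)
  26÷3 = 8 each, +1 to first 2
Round 5: Ashgrove=25 Fernhollow=29 Hollowpine=32 → close Fernhollow (overflow 24)
  29÷2 = 14 each, +1 to first 1
Round 6: Ashgrove=40 Hollowpine=46 → close Hollowpine (overflow 32)
  46÷1 = 46 each, +1 to first 0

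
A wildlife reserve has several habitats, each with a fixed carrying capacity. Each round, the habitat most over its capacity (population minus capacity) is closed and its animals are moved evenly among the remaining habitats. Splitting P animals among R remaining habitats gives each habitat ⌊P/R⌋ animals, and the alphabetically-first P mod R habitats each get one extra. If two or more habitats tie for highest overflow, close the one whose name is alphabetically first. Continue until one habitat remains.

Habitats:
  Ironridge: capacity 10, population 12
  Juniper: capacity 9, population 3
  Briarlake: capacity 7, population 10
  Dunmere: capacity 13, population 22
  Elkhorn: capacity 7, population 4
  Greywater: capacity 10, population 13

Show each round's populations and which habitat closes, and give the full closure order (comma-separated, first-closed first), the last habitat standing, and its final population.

Closure order: Dunmere, Briarlake, Greywater, Ironridge, Elkhorn
Last habitat: Juniper with 64 animals

Round 1: Briarlake=10 Dunmere=22 Elkhorn=4 Greywater=13 Ironridge=12 Juniper=3 → close Dunmere (overflow 9)
  22÷5 = 4 each, +1 to first 2
Round 2: Briarlake=15 Elkhorn=9 Greywater=17 Ironridge=16 Juniper=7 → close Briarlake (overflow 8)
  15÷4 = 3 each, +1 to first 3
Round 3: Elkhorn=13 Greywater=21 Ironridge=20 Juniper=10 → close Greywater (overflow 11)
  21÷3 = 7 each, +1 to first 0
Round 4: Elkhorn=20 Ironridge=27 Juniper=17 → close Ironridge (overflow 17)
  27÷2 = 13 each, +1 to first 1
Round 5: Elkhorn=34 Juniper=30 → close Elkhorn (overflow 27)
  34÷1 = 34 each, +1 to first 0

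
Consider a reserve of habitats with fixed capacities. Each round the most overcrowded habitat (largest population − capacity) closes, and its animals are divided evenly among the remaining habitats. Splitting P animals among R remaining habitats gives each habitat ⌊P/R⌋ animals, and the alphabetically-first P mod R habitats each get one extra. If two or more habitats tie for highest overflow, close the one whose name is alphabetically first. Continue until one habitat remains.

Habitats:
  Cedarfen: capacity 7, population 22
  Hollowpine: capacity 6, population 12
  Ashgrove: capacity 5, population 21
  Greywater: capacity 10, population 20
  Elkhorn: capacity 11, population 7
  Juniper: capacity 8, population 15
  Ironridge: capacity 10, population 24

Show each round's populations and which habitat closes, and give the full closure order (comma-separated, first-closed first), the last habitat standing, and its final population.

Round 1: Ashgrove=21 Cedarfen=22 Elkhorn=7 Greywater=20 Hollowpine=12 Ironridge=24 Juniper=15 → close Ashgrove (overflow 16)
  21÷6 = 3 each, +1 to first 3
Round 2: Cedarfen=26 Elkhorn=11 Greywater=24 Hollowpine=15 Ironridge=27 Juniper=18 → close Cedarfen (overflow 19)
  26÷5 = 5 each, +1 to first 1
Round 3: Elkhorn=17 Greywater=29 Hollowpine=20 Ironridge=32 Juniper=23 → close Ironridge (overflow 22)
  32÷4 = 8 each, +1 to first 0
Round 4: Elkhorn=25 Greywater=37 Hollowpine=28 Juniper=31 → close Greywater (overflow 27)
  37÷3 = 12 each, +1 to first 1
Round 5: Elkhorn=38 Hollowpine=40 Juniper=43 → close Juniper (overflow 35)
  43÷2 = 21 each, +1 to first 1
Round 6: Elkhorn=60 Hollowpine=61 → close Hollowpine (overflow 55)
  61÷1 = 61 each, +1 to first 0

Closure order: Ashgrove, Cedarfen, Ironridge, Greywater, Juniper, Hollowpine
Last habitat: Elkhorn with 121 animals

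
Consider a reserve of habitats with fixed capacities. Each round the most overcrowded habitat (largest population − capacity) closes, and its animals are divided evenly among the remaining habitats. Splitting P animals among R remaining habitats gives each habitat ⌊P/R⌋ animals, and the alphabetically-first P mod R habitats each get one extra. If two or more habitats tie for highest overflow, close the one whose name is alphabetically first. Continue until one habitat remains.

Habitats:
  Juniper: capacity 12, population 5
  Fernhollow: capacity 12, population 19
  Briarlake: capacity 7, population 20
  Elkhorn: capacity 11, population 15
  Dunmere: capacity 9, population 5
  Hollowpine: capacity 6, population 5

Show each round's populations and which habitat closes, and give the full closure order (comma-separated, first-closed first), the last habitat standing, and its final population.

Closure order: Briarlake, Fernhollow, Elkhorn, Hollowpine, Dunmere
Last habitat: Juniper with 69 animals

Round 1: Briarlake=20 Dunmere=5 Elkhorn=15 Fernhollow=19 Hollowpine=5 Juniper=5 → close Briarlake (overflow 13)
  20÷5 = 4 each, +1 to first 0
Round 2: Dunmere=9 Elkhorn=19 Fernhollow=23 Hollowpine=9 Juniper=9 → close Fernhollow (overflow 11)
  23÷4 = 5 each, +1 to first 3
Round 3: Dunmere=15 Elkhorn=25 Hollowpine=15 Juniper=14 → close Elkhorn (overflow 14)
  25÷3 = 8 each, +1 to first 1
Round 4: Dunmere=24 Hollowpine=23 Juniper=22 → close Hollowpine (overflow 17)
  23÷2 = 11 each, +1 to first 1
Round 5: Dunmere=36 Juniper=33 → close Dunmere (overflow 27)
  36÷1 = 36 each, +1 to first 0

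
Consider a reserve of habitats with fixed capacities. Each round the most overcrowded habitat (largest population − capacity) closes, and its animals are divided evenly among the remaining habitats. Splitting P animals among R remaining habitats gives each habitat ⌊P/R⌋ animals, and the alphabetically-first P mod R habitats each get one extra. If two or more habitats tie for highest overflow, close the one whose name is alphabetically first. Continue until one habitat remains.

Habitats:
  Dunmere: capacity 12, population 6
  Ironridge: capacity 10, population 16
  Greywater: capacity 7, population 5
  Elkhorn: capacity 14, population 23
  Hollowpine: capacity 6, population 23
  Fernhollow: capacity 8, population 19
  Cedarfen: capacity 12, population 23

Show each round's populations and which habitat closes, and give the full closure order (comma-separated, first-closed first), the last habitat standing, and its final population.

Round 1: Cedarfen=23 Dunmere=6 Elkhorn=23 Fernhollow=19 Greywater=5 Hollowpine=23 Ironridge=16 → close Hollowpine (overflow 17)
  23÷6 = 3 each, +1 to first 5
Round 2: Cedarfen=27 Dunmere=10 Elkhorn=27 Fernhollow=23 Greywater=9 Ironridge=19 → close Cedarfen (overflow 15)
  27÷5 = 5 each, +1 to first 2
Round 3: Dunmere=16 Elkhorn=33 Fernhollow=28 Greywater=14 Ironridge=24 → close Fernhollow (overflow 20)
  28÷4 = 7 each, +1 to first 0
Round 4: Dunmere=23 Elkhorn=40 Greywater=21 Ironridge=31 → close Elkhorn (overflow 26)
  40÷3 = 13 each, +1 to first 1
Round 5: Dunmere=37 Greywater=34 Ironridge=44 → close Ironridge (overflow 34)
  44÷2 = 22 each, +1 to first 0
Round 6: Dunmere=59 Greywater=56 → close Greywater (overflow 49)
  56÷1 = 56 each, +1 to first 0

Closure order: Hollowpine, Cedarfen, Fernhollow, Elkhorn, Ironridge, Greywater
Last habitat: Dunmere with 115 animals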